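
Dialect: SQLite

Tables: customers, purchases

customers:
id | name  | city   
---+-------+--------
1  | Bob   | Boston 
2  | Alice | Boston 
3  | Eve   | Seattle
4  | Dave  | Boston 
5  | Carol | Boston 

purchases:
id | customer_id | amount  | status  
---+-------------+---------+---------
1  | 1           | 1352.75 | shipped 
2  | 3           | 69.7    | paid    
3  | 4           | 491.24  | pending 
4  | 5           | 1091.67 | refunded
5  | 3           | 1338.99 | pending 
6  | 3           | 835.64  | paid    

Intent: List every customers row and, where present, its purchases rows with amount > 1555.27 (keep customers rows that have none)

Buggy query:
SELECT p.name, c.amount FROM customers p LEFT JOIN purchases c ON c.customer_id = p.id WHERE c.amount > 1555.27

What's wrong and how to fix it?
Bug: A WHERE condition on the right-hand table after LEFT JOIN drops unmatched parents

Fix: Put 'c.amount > 1555.27' in the JOIN's ON clause instead of WHERE

Corrected query:
SELECT p.name, c.amount FROM customers p LEFT JOIN purchases c ON c.customer_id = p.id AND c.amount > 1555.27

Result:
name  | amount
------+-------
Bob   | NULL  
Alice | NULL  
Eve   | NULL  
Dave  | NULL  
Carol | NULL  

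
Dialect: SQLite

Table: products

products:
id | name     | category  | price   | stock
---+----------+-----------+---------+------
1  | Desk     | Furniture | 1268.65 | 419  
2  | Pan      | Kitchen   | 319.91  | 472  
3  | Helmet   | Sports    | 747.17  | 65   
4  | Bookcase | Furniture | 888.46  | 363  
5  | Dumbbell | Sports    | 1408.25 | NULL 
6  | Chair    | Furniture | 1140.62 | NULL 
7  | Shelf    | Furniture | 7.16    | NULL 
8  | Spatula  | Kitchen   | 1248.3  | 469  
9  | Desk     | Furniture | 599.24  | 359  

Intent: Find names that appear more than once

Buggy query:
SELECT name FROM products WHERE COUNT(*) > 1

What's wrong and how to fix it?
Bug: COUNT(*) is an aggregate and cannot be used in WHERE

Fix: Group first, then use HAVING for the count condition

Corrected query:
SELECT name FROM products GROUP BY name HAVING COUNT(*) > 1

Result:
name
----
Desk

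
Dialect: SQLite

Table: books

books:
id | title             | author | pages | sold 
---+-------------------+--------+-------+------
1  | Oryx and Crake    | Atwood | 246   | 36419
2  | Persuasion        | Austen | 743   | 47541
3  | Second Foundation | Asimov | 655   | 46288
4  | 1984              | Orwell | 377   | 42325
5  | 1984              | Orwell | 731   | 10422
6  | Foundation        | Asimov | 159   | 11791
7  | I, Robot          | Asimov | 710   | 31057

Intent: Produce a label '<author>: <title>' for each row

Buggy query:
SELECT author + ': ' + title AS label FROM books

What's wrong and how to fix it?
Bug: '+' is numeric addition; on text columns SQLite converts them to 0 instead of concatenating

Fix: Use the || operator for string concatenation

Corrected query:
SELECT author || ': ' || title AS label FROM books

Result:
label                    
-------------------------
Atwood: Oryx and Crake   
Austen: Persuasion       
Asimov: Second Foundation
Orwell: 1984             
Orwell: 1984             
Asimov: Foundation       
Asimov: I, Robot         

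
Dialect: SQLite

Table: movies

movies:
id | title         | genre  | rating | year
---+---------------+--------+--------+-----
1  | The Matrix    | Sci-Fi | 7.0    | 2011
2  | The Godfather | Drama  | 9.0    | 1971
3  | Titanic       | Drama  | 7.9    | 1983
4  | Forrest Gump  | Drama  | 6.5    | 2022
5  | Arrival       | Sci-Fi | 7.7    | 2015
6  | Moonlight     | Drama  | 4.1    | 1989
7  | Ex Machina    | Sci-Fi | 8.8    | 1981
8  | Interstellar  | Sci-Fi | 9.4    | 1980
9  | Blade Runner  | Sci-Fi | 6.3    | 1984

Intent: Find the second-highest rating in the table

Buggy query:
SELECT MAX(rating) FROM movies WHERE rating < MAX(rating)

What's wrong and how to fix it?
Bug: The inner MAX is an aggregate inside WHERE, which is not allowed

Fix: Compute the overall MAX in a subquery, then take MAX of rows below it

Corrected query:
SELECT MAX(rating) FROM movies WHERE rating < (SELECT MAX(rating) FROM movies)

Result:
MAX(rating)
-----------
9          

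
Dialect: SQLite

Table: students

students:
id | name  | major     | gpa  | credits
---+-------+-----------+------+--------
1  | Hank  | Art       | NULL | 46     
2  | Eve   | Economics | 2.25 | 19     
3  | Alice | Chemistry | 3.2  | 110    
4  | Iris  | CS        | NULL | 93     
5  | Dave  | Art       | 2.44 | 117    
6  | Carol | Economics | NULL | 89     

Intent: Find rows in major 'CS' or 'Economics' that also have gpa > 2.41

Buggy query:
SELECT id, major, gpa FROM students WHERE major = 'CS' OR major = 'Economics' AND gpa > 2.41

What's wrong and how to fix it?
Bug: AND binds tighter than OR, so this parses as major = 'CS' OR (major = 'Economics' AND gpa > 2.41)

Fix: Group the OR with parentheses (or use IN), then AND the threshold

Corrected query:
SELECT id, major, gpa FROM students WHERE (major = 'CS' OR major = 'Economics') AND gpa > 2.41

Result:
(no rows)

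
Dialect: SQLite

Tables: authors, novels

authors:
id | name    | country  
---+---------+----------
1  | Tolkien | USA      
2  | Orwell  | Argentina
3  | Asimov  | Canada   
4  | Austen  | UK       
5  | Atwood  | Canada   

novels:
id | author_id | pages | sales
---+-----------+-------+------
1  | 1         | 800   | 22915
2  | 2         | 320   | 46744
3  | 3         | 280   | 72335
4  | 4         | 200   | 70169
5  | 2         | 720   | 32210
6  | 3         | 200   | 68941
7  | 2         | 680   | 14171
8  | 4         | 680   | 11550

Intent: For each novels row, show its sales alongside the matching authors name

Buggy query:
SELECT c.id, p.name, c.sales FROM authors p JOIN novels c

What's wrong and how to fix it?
Bug: Missing join condition: each novels row is matched to all authors rows instead of just its own

Fix: Specify the join condition linking the foreign key to the parent id

Corrected query:
SELECT c.id, p.name, c.sales FROM authors p JOIN novels c ON c.author_id = p.id

Result:
id | name    | sales
---+---------+------
1  | Tolkien | 22915
2  | Orwell  | 46744
3  | Asimov  | 72335
4  | Austen  | 70169
5  | Orwell  | 32210
6  | Asimov  | 68941
7  | Orwell  | 14171
8  | Austen  | 11550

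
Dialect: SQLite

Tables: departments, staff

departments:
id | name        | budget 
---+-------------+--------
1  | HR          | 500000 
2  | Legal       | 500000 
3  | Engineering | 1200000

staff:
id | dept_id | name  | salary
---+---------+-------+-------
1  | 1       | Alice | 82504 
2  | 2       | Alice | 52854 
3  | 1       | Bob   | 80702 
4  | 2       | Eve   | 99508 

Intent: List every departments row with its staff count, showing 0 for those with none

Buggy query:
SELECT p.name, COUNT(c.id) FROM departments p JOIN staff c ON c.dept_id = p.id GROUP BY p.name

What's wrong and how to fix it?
Bug: An inner join excludes parents with zero children

Fix: Use LEFT JOIN so parents without children still appear (COUNT(c.id) gives 0)

Corrected query:
SELECT p.name, COUNT(c.id) FROM departments p LEFT JOIN staff c ON c.dept_id = p.id GROUP BY p.name

Result:
name        | COUNT(c.id)
------------+------------
Engineering | 0          
HR          | 2          
Legal       | 2          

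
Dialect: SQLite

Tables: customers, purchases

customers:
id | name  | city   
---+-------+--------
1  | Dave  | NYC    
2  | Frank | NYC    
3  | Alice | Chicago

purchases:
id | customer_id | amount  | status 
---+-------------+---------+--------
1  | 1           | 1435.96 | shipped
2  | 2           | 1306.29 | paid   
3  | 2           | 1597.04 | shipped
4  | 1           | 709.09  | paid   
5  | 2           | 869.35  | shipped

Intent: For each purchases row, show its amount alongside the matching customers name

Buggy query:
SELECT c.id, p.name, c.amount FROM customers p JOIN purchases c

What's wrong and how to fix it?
Bug: Missing join condition: each purchases row is matched to all customers rows instead of just its own

Fix: Add ON c.customer_id = p.id to the JOIN

Corrected query:
SELECT c.id, p.name, c.amount FROM customers p JOIN purchases c ON c.customer_id = p.id

Result:
id | name  | amount 
---+-------+--------
1  | Dave  | 1435.96
2  | Frank | 1306.29
3  | Frank | 1597.04
4  | Dave  | 709.09 
5  | Frank | 869.35 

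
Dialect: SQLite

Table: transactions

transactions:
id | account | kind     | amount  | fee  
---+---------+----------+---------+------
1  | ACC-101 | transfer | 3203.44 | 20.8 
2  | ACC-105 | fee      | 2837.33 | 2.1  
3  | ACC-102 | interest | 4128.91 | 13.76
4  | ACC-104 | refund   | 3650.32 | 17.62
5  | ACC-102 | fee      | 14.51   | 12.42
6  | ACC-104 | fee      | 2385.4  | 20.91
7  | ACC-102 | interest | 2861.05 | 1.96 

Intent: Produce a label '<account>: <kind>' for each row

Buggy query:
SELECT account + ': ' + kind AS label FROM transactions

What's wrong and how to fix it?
Bug: SQLite uses || for string concatenation; + coerces text to numbers (yielding 0)

Fix: Replace + with || to concatenate text

Corrected query:
SELECT account || ': ' || kind AS label FROM transactions

Result:
label            
-----------------
ACC-101: transfer
ACC-105: fee     
ACC-102: interest
ACC-104: refund  
ACC-102: fee     
ACC-104: fee     
ACC-102: interest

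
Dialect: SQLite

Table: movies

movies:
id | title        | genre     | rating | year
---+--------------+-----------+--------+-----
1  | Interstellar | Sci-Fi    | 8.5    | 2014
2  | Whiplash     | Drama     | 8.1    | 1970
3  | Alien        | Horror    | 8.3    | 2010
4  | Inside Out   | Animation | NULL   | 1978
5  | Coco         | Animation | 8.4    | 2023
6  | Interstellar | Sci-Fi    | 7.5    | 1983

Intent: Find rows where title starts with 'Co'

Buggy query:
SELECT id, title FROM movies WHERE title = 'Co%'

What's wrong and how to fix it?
Bug: '=' compares the literal string including the % character; pattern matching needs LIKE

Fix: Replace '=' with LIKE so 'Co%' is treated as a pattern

Corrected query:
SELECT id, title FROM movies WHERE title LIKE 'Co%'

Result:
id | title
---+------
5  | Coco 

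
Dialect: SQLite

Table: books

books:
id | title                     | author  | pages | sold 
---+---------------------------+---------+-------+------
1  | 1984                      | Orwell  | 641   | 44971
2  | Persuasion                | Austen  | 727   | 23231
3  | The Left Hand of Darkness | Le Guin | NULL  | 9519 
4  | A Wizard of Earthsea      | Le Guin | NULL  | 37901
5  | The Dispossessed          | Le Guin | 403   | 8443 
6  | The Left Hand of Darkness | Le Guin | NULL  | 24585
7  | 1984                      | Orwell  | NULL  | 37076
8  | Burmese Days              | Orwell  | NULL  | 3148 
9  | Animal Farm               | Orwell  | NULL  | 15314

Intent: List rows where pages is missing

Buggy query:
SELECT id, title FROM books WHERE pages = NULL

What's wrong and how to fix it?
Bug: '= NULL' is always unknown in SQL three-valued logic, so no rows match

Fix: Use IS NULL to test for NULL

Corrected query:
SELECT id, title FROM books WHERE pages IS NULL

Result:
id | title                    
---+--------------------------
3  | The Left Hand of Darkness
4  | A Wizard of Earthsea     
6  | The Left Hand of Darkness
7  | 1984                     
8  | Burmese Days             
9  | Animal Farm              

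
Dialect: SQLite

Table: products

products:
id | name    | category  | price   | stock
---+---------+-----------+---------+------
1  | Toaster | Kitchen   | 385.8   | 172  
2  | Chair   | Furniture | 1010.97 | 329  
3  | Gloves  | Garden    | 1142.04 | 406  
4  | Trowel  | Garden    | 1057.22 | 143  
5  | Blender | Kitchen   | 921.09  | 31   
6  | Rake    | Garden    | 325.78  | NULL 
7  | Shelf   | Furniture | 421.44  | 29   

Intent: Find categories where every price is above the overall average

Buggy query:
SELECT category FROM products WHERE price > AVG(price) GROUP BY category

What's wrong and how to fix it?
Bug: WHERE evaluates per row before aggregation, so AVG() is unavailable

Fix: Use a subquery for AVG and a HAVING MIN(...) filter so the condition holds for every row in the group

Corrected query:
SELECT category FROM products GROUP BY category HAVING MIN(price) > (SELECT AVG(price) FROM products)

Result:
(no rows)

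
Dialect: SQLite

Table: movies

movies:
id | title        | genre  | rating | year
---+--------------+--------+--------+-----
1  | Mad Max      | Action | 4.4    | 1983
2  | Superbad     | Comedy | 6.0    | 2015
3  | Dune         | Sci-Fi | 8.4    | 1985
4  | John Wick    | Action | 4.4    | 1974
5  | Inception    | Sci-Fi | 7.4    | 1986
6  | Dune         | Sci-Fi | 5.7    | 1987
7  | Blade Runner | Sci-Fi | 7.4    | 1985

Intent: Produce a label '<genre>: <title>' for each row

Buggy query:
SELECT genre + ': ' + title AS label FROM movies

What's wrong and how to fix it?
Bug: '+' is numeric addition; on text columns SQLite converts them to 0 instead of concatenating

Fix: Replace + with || to concatenate text

Corrected query:
SELECT genre || ': ' || title AS label FROM movies

Result:
label               
--------------------
Action: Mad Max     
Comedy: Superbad    
Sci-Fi: Dune        
Action: John Wick   
Sci-Fi: Inception   
Sci-Fi: Dune        
Sci-Fi: Blade Runner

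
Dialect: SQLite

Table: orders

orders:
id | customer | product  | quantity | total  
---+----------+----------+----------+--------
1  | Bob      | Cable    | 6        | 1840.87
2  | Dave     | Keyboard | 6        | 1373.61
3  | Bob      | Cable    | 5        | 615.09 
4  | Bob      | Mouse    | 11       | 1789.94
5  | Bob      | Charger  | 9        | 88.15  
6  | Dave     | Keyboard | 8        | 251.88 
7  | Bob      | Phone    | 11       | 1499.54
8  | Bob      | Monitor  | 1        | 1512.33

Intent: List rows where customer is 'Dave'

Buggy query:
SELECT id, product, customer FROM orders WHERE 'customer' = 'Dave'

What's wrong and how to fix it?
Bug: Single quotes denote string literals in SQL; the column name is being compared as a constant string

Fix: Remove the quotes around the column name (or use double quotes for an identifier)

Corrected query:
SELECT id, product, customer FROM orders WHERE customer = 'Dave'

Result:
id | product  | customer
---+----------+---------
2  | Keyboard | Dave    
6  | Keyboard | Dave    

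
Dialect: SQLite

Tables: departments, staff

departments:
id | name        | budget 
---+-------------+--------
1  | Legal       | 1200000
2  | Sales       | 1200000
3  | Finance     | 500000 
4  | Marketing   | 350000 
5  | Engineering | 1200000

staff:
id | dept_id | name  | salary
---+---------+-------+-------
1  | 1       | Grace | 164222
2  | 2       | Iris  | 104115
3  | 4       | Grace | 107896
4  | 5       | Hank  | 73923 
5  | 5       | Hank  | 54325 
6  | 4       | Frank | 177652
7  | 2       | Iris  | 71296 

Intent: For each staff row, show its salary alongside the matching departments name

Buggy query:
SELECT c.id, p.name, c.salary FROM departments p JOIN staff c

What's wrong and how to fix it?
Bug: JOIN with no ON clause produces a cartesian product; every staff row pairs with every departments row

Fix: Add ON c.dept_id = p.id to the JOIN

Corrected query:
SELECT c.id, p.name, c.salary FROM departments p JOIN staff c ON c.dept_id = p.id

Result:
id | name        | salary
---+-------------+-------
1  | Legal       | 164222
2  | Sales       | 104115
3  | Marketing   | 107896
4  | Engineering | 73923 
5  | Engineering | 54325 
6  | Marketing   | 177652
7  | Sales       | 71296 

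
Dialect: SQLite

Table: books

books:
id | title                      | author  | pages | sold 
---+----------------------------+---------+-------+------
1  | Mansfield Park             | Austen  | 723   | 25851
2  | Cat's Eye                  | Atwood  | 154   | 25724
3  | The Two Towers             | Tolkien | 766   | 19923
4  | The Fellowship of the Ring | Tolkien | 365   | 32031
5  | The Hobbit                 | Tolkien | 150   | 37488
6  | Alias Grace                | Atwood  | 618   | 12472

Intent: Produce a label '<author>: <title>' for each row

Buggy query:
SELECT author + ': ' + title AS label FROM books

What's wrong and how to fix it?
Bug: SQLite uses || for string concatenation; + coerces text to numbers (yielding 0)

Fix: Use the || operator for string concatenation

Corrected query:
SELECT author || ': ' || title AS label FROM books

Result:
label                              
-----------------------------------
Austen: Mansfield Park             
Atwood: Cat's Eye                  
Tolkien: The Two Towers            
Tolkien: The Fellowship of the Ring
Tolkien: The Hobbit                
Atwood: Alias Grace                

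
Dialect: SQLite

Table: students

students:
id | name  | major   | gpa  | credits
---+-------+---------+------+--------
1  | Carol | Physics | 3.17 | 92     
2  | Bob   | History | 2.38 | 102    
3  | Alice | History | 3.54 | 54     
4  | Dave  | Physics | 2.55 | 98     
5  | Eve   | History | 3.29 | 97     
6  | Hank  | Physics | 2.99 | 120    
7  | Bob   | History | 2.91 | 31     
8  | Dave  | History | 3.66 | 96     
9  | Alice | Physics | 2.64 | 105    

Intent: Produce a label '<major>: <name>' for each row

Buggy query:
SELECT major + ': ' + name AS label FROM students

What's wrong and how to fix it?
Bug: '+' is numeric addition; on text columns SQLite converts them to 0 instead of concatenating

Fix: Replace + with || to concatenate text

Corrected query:
SELECT major || ': ' || name AS label FROM students

Result:
label         
--------------
Physics: Carol
History: Bob  
History: Alice
Physics: Dave 
History: Eve  
Physics: Hank 
History: Bob  
History: Dave 
Physics: Alice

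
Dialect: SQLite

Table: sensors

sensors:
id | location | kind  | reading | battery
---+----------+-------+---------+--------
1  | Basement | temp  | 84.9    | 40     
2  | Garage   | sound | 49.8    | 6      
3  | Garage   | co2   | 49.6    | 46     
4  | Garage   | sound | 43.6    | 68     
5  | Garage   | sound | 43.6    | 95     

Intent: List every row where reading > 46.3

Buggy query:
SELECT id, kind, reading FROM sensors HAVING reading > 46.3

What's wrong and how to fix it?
Bug: HAVING filters the output of aggregation, but this query has no GROUP BY and no aggregate functions, so SQLite rejects it (HAVING clause on a non-aggregate query); the condition here is per row

Fix: Replace HAVING with WHERE since the condition applies to individual rows

Corrected query:
SELECT id, kind, reading FROM sensors WHERE reading > 46.3

Result:
id | kind  | reading
---+-------+--------
1  | temp  | 84.9   
2  | sound | 49.8   
3  | co2   | 49.6   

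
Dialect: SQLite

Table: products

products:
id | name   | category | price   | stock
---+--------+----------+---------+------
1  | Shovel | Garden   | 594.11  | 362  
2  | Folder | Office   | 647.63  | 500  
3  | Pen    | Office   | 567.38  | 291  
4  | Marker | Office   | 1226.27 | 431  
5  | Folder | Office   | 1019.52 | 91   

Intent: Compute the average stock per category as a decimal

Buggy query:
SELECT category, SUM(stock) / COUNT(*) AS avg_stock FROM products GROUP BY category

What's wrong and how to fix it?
Bug: SUM(stock) and COUNT(*) are both integers; the division truncates the fractional part

Fix: Multiply by 1.0 (or CAST to REAL) to force floating-point division

Corrected query:
SELECT category, SUM(stock) * 1.0 / COUNT(*) AS avg_stock FROM products GROUP BY category

Result:
category | avg_stock
---------+----------
Garden   | 362      
Office   | 328.25   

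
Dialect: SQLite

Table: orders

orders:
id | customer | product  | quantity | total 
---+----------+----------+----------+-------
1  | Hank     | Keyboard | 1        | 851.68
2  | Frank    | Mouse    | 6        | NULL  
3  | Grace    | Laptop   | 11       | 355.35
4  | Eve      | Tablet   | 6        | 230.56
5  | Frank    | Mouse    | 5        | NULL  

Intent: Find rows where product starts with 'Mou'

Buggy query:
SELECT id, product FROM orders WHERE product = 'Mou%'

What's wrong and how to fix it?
Bug: Wildcards only work with LIKE; '=' treats '%' as a literal character

Fix: Use LIKE for wildcard pattern matching

Corrected query:
SELECT id, product FROM orders WHERE product LIKE 'Mou%'

Result:
id | product
---+--------
2  | Mouse  
5  | Mouse  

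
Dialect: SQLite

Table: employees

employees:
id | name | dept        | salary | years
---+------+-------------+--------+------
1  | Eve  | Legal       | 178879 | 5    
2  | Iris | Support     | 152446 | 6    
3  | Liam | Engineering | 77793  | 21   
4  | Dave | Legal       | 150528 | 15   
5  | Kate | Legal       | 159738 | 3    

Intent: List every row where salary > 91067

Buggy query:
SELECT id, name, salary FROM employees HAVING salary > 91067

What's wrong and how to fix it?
Bug: This is a non-aggregate query (no GROUP BY, no aggregates), so in SQLite the HAVING clause is invalid here; a row-level condition belongs in WHERE

Fix: Use WHERE for row-level filtering

Corrected query:
SELECT id, name, salary FROM employees WHERE salary > 91067

Result:
id | name | salary
---+------+-------
1  | Eve  | 178879
2  | Iris | 152446
4  | Dave | 150528
5  | Kate | 159738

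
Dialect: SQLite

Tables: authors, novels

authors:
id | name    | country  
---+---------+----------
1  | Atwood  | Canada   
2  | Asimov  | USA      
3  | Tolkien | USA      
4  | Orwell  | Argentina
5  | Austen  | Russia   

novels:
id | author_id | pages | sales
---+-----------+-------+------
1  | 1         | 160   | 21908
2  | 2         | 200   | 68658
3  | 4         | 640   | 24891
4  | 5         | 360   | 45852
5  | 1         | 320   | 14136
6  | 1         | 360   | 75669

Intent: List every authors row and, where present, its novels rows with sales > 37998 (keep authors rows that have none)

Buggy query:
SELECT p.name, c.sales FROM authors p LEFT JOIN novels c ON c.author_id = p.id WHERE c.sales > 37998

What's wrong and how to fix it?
Bug: Filtering c.sales in WHERE discards the NULL rows produced by LEFT JOIN, turning it into an inner join

Fix: Put 'c.sales > 37998' in the JOIN's ON clause instead of WHERE

Corrected query:
SELECT p.name, c.sales FROM authors p LEFT JOIN novels c ON c.author_id = p.id AND c.sales > 37998

Result:
name    | sales
--------+------
Atwood  | 75669
Asimov  | 68658
Tolkien | NULL 
Orwell  | NULL 
Austen  | 45852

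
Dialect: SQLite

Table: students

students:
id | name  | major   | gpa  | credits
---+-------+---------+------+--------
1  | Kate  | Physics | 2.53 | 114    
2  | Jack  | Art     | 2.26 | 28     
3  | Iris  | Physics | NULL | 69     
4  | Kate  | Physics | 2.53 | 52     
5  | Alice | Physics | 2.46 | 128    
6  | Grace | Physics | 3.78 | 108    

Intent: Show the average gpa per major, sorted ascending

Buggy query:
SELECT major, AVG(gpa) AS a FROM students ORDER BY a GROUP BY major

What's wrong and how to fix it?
Bug: ORDER BY appears before GROUP BY; SQL clause order requires GROUP BY first

Fix: Reorder: SELECT … FROM … GROUP BY … ORDER BY …

Corrected query:
SELECT major, AVG(gpa) AS a FROM students GROUP BY major ORDER BY a

Result:
major   | a    
--------+------
Art     | 2.26 
Physics | 2.825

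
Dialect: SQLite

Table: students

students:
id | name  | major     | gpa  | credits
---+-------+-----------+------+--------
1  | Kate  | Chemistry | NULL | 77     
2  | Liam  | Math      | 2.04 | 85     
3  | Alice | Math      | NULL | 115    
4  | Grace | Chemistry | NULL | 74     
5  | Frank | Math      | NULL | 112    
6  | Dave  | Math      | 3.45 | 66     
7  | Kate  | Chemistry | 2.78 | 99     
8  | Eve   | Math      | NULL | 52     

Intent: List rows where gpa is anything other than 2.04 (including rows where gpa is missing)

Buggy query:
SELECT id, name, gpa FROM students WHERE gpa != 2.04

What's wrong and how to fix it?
Bug: Inequality against NULL is unknown, not true; rows with NULL are dropped

Fix: Handle NULL separately with IS NULL alongside the inequality

Corrected query:
SELECT id, name, gpa FROM students WHERE gpa != 2.04 OR gpa IS NULL

Result:
id | name  | gpa 
---+-------+-----
1  | Kate  | NULL
3  | Alice | NULL
4  | Grace | NULL
5  | Frank | NULL
6  | Dave  | 3.45
7  | Kate  | 2.78
8  | Eve   | NULL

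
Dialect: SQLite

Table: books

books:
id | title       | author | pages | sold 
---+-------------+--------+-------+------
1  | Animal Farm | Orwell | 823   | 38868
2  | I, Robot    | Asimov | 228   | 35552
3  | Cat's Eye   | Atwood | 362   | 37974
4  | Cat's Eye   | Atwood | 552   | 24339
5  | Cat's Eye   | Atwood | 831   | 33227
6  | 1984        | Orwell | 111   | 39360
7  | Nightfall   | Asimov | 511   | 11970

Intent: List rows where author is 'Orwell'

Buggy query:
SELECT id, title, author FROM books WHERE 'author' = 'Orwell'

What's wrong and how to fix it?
Bug: Single quotes denote string literals in SQL; the column name is being compared as a constant string

Fix: Reference the column as author without single quotes

Corrected query:
SELECT id, title, author FROM books WHERE author = 'Orwell'

Result:
id | title       | author
---+-------------+-------
1  | Animal Farm | Orwell
6  | 1984        | Orwell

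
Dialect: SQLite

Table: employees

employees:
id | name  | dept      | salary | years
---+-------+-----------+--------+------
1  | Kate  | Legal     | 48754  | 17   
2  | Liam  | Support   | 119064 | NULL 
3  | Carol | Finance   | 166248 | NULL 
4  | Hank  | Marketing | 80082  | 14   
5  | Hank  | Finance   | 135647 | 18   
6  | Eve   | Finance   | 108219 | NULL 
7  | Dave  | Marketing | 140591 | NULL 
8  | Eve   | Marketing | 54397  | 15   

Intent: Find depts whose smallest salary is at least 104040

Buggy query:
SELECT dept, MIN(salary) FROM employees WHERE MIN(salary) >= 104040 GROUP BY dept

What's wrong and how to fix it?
Bug: MIN() in WHERE is a misuse of aggregate

Fix: Use HAVING for the per-group MIN condition

Corrected query:
SELECT dept, MIN(salary) FROM employees GROUP BY dept HAVING MIN(salary) >= 104040

Result:
dept    | MIN(salary)
--------+------------
Finance | 108219     
Support | 119064     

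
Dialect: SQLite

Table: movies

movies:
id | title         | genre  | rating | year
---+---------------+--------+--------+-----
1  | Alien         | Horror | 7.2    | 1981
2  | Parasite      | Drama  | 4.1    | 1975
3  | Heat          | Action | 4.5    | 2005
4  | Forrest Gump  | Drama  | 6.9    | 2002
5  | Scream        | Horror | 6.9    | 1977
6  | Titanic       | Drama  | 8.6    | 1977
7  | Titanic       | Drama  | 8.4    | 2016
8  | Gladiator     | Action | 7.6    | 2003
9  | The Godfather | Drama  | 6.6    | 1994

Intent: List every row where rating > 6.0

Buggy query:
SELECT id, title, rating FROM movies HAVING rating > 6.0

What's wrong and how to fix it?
Bug: HAVING filters the output of aggregation, but this query has no GROUP BY and no aggregate functions, so SQLite rejects it (HAVING clause on a non-aggregate query); the condition here is per row

Fix: Replace HAVING with WHERE since the condition applies to individual rows

Corrected query:
SELECT id, title, rating FROM movies WHERE rating > 6.0

Result:
id | title         | rating
---+---------------+-------
1  | Alien         | 7.2   
4  | Forrest Gump  | 6.9   
5  | Scream        | 6.9   
6  | Titanic       | 8.6   
7  | Titanic       | 8.4   
8  | Gladiator     | 7.6   
9  | The Godfather | 6.6   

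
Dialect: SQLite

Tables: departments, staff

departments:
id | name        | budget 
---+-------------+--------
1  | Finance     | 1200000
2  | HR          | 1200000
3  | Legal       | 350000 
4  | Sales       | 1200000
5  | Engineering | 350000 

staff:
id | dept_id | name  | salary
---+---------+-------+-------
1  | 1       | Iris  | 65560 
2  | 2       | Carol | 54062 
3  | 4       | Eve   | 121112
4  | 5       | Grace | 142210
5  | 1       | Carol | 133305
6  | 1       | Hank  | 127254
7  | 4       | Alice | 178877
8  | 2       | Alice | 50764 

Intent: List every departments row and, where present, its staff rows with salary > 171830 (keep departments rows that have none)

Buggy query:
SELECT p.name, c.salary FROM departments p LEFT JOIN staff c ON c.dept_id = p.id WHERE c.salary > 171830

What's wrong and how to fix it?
Bug: Filtering c.salary in WHERE discards the NULL rows produced by LEFT JOIN, turning it into an inner join

Fix: Move the right-table condition into the ON clause so unmatched parents are kept

Corrected query:
SELECT p.name, c.salary FROM departments p LEFT JOIN staff c ON c.dept_id = p.id AND c.salary > 171830

Result:
name        | salary
------------+-------
Finance     | NULL  
HR          | NULL  
Legal       | NULL  
Sales       | 178877
Engineering | NULL  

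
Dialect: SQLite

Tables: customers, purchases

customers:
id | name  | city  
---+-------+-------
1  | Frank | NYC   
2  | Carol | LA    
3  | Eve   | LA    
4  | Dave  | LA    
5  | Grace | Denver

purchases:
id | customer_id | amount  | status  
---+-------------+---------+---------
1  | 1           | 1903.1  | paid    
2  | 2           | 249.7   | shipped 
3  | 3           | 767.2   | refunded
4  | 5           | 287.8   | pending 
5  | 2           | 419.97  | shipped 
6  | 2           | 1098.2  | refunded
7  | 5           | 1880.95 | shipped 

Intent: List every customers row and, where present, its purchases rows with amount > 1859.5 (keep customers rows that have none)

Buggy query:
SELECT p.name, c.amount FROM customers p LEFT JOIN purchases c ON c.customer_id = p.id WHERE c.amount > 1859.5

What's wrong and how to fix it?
Bug: Filtering c.amount in WHERE discards the NULL rows produced by LEFT JOIN, turning it into an inner join

Fix: Put 'c.amount > 1859.5' in the JOIN's ON clause instead of WHERE

Corrected query:
SELECT p.name, c.amount FROM customers p LEFT JOIN purchases c ON c.customer_id = p.id AND c.amount > 1859.5

Result:
name  | amount 
------+--------
Frank | 1903.1 
Carol | NULL   
Eve   | NULL   
Dave  | NULL   
Grace | 1880.95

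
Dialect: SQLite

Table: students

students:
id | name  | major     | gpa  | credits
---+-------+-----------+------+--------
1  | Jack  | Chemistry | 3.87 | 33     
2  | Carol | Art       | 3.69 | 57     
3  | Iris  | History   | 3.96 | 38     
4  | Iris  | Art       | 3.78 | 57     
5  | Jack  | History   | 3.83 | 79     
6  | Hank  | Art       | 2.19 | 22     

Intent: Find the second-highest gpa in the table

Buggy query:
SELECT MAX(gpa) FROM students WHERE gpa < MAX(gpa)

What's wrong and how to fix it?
Bug: The inner MAX is an aggregate inside WHERE, which is not allowed

Fix: Compute the overall MAX in a subquery, then take MAX of rows below it

Corrected query:
SELECT MAX(gpa) FROM students WHERE gpa < (SELECT MAX(gpa) FROM students)

Result:
MAX(gpa)
--------
3.87    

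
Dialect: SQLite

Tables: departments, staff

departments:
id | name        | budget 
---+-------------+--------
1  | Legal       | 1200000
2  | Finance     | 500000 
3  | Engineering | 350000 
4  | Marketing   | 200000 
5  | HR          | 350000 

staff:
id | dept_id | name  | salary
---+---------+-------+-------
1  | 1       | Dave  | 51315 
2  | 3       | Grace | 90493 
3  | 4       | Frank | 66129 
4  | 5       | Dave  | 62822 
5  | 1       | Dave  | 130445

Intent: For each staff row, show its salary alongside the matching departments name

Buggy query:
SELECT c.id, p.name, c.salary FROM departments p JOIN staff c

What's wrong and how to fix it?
Bug: Missing join condition: each staff row is matched to all departments rows instead of just its own

Fix: Add ON c.dept_id = p.id to the JOIN

Corrected query:
SELECT c.id, p.name, c.salary FROM departments p JOIN staff c ON c.dept_id = p.id

Result:
id | name        | salary
---+-------------+-------
1  | Legal       | 51315 
2  | Engineering | 90493 
3  | Marketing   | 66129 
4  | HR          | 62822 
5  | Legal       | 130445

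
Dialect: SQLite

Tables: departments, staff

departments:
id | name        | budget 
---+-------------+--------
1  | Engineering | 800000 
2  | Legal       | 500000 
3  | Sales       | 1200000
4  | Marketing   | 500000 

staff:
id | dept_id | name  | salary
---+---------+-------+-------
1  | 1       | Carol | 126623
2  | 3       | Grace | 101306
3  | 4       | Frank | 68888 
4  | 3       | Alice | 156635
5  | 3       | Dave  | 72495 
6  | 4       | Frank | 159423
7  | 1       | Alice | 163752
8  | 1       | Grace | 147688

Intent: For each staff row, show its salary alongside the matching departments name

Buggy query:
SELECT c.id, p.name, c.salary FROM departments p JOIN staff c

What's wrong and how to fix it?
Bug: Missing join condition: each staff row is matched to all departments rows instead of just its own

Fix: Specify the join condition linking the foreign key to the parent id

Corrected query:
SELECT c.id, p.name, c.salary FROM departments p JOIN staff c ON c.dept_id = p.id

Result:
id | name        | salary
---+-------------+-------
1  | Engineering | 126623
2  | Sales       | 101306
3  | Marketing   | 68888 
4  | Sales       | 156635
5  | Sales       | 72495 
6  | Marketing   | 159423
7  | Engineering | 163752
8  | Engineering | 147688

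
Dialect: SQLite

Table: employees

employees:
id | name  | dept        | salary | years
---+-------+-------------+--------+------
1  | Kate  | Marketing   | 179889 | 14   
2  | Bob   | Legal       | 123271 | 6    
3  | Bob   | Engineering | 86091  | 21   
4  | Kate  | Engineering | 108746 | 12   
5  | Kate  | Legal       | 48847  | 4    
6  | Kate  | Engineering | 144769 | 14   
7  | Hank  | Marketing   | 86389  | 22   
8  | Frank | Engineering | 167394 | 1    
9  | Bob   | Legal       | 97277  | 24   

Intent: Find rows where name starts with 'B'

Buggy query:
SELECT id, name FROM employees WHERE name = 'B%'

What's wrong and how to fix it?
Bug: Wildcards only work with LIKE; '=' treats '%' as a literal character

Fix: Replace '=' with LIKE so 'B%' is treated as a pattern

Corrected query:
SELECT id, name FROM employees WHERE name LIKE 'B%'

Result:
id | name
---+-----
2  | Bob 
3  | Bob 
9  | Bob 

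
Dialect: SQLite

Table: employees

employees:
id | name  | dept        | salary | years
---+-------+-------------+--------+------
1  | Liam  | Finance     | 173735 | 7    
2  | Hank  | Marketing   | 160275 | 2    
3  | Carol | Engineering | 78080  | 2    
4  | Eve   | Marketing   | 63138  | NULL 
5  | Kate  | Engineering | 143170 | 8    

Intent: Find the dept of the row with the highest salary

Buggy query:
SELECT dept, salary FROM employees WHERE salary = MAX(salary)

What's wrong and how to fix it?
Bug: MAX(salary) is an aggregate and cannot be used directly in WHERE

Fix: Wrap MAX in a scalar subquery so WHERE compares against a single value

Corrected query:
SELECT dept, salary FROM employees WHERE salary = (SELECT MAX(salary) FROM employees)

Result:
dept    | salary
--------+-------
Finance | 173735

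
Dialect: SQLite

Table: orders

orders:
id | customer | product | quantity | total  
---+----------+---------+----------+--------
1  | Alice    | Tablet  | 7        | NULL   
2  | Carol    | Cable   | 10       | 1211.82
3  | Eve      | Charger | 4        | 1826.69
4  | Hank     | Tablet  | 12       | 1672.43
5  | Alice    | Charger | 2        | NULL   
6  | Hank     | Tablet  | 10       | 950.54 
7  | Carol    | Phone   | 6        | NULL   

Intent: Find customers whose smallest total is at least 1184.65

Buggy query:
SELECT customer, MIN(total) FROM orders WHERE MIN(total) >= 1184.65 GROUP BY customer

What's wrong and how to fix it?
Bug: MIN() in WHERE is a misuse of aggregate

Fix: Use HAVING for the per-group MIN condition

Corrected query:
SELECT customer, MIN(total) FROM orders GROUP BY customer HAVING MIN(total) >= 1184.65

Result:
customer | MIN(total)
---------+-----------
Carol    | 1211.82   
Eve      | 1826.69   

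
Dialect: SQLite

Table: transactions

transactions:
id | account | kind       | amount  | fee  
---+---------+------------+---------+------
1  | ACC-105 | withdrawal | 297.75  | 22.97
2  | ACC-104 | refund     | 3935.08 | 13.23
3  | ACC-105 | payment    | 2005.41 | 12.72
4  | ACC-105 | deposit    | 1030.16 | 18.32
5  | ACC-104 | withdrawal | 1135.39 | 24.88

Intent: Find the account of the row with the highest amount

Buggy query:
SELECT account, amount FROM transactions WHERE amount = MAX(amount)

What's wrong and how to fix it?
Bug: WHERE is evaluated per row; an aggregate over the whole table isn't defined there

Fix: Use a subquery: WHERE amount = (SELECT MAX(amount) FROM transactions)

Corrected query:
SELECT account, amount FROM transactions WHERE amount = (SELECT MAX(amount) FROM transactions)

Result:
account | amount 
--------+--------
ACC-104 | 3935.08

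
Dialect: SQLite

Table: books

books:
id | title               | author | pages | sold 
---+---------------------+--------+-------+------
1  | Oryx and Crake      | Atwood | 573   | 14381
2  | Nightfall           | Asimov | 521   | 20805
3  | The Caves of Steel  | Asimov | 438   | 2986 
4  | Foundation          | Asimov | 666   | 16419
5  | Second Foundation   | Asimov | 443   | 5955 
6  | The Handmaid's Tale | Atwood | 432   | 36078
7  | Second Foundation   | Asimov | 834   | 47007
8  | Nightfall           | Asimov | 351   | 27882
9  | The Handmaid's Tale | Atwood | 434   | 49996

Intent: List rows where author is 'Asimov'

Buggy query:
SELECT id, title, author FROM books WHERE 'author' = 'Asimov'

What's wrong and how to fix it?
Bug: Single quotes denote string literals in SQL; the column name is being compared as a constant string

Fix: Remove the quotes around the column name (or use double quotes for an identifier)

Corrected query:
SELECT id, title, author FROM books WHERE author = 'Asimov'

Result:
id | title              | author
---+--------------------+-------
2  | Nightfall          | Asimov
3  | The Caves of Steel | Asimov
4  | Foundation         | Asimov
5  | Second Foundation  | Asimov
7  | Second Foundation  | Asimov
8  | Nightfall          | Asimov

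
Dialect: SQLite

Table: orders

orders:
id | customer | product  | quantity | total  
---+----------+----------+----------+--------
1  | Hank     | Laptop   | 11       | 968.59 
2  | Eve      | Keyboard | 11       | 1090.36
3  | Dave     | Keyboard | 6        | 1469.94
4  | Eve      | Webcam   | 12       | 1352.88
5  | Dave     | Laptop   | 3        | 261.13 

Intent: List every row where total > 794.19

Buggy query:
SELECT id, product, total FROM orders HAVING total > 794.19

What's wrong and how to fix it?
Bug: This is a non-aggregate query (no GROUP BY, no aggregates), so in SQLite the HAVING clause is invalid here; a row-level condition belongs in WHERE

Fix: Use WHERE for row-level filtering

Corrected query:
SELECT id, product, total FROM orders WHERE total > 794.19

Result:
id | product  | total  
---+----------+--------
1  | Laptop   | 968.59 
2  | Keyboard | 1090.36
3  | Keyboard | 1469.94
4  | Webcam   | 1352.88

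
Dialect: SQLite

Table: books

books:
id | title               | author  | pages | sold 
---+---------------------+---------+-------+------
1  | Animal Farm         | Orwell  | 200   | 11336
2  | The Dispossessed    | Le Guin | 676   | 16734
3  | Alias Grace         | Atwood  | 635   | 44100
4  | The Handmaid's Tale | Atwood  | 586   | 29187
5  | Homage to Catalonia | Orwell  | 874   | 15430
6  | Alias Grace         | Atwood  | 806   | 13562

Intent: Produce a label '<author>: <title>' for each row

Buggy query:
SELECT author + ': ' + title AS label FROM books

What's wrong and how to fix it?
Bug: SQLite uses || for string concatenation; + coerces text to numbers (yielding 0)

Fix: Replace + with || to concatenate text

Corrected query:
SELECT author || ': ' || title AS label FROM books

Result:
label                      
---------------------------
Orwell: Animal Farm        
Le Guin: The Dispossessed  
Atwood: Alias Grace        
Atwood: The Handmaid's Tale
Orwell: Homage to Catalonia
Atwood: Alias Grace        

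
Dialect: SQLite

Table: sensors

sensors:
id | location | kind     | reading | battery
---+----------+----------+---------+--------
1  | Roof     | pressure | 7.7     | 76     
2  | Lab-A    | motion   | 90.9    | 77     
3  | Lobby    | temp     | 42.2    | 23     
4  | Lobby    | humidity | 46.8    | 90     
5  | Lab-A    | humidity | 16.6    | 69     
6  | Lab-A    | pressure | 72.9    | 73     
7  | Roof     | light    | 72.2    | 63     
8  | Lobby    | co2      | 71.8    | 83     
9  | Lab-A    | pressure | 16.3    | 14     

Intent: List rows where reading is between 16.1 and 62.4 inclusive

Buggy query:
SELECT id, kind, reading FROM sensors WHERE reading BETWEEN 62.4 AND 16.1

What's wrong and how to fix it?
Bug: BETWEEN expects the lower bound first; with 62.4 AND 16.1 the range is empty

Fix: Write BETWEEN 16.1 AND 62.4

Corrected query:
SELECT id, kind, reading FROM sensors WHERE reading BETWEEN 16.1 AND 62.4

Result:
id | kind     | reading
---+----------+--------
3  | temp     | 42.2   
4  | humidity | 46.8   
5  | humidity | 16.6   
9  | pressure | 16.3   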